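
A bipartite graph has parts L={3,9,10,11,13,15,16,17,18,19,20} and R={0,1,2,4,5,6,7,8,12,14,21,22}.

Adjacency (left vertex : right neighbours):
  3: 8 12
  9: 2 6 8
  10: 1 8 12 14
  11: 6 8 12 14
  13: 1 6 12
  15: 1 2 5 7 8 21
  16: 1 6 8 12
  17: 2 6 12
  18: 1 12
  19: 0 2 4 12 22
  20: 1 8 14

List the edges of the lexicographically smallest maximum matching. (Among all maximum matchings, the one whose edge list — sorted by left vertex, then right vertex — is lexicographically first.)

Lex-smallest maximum matching: {(3,8), (9,2), (10,1), (11,6), (13,12), (15,5), (19,0), (20,14)}

|M| = 8 (so the lex-smallest maximum matching has 8 edges)
process left vertices in ascending order; for each, take the smallest-labelled available neighbour that still permits 8 edges overall, or leave it unmatched if none does
lex-smallest matching: {3-8, 9-2, 10-1, 11-6, 13-12, 15-5, 19-0, 20-14}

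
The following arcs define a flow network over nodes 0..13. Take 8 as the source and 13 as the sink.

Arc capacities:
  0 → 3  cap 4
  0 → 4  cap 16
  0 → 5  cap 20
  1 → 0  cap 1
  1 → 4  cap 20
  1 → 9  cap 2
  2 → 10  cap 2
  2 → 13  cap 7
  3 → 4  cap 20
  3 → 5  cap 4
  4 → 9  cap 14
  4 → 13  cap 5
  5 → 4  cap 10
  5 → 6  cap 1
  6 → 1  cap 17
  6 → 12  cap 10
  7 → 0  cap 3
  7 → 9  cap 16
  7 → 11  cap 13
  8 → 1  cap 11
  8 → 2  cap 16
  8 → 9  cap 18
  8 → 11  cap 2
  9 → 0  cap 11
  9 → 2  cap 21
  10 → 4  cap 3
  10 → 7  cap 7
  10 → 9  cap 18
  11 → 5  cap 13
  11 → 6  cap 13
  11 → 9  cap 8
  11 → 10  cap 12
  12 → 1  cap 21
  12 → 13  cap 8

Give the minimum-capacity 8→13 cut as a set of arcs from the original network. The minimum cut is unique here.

augment #1: 8→2→13 push 7
augment #2: 8→1→4→13 push 5
augment #3: 8→11→6→12→13 push 2
augment #4: 8→1→0→5→6→12→13 push 1
augment #5: 8→2→10→7→11→6→12→13 push 2
max flow = 17; residual-reachable set from 8 gives S-side
cut edges (S→T): {(2,10), (2,13), (4,13), (5,6), (8,11)} total cap 17

Min-cut arcs: {(2,10), (2,13), (4,13), (5,6), (8,11)} (total capacity 17)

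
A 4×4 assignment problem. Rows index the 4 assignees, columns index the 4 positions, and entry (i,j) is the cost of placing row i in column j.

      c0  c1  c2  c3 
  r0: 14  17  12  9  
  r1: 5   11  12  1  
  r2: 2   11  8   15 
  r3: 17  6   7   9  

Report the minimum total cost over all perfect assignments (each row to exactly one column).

optimal assignment: row0→col2 (cost 12), row1→col3 (cost 1), row2→col0 (cost 2), row3→col1 (cost 6)
total = 12 + 1 + 2 + 6 = 21

Minimum assignment cost: 21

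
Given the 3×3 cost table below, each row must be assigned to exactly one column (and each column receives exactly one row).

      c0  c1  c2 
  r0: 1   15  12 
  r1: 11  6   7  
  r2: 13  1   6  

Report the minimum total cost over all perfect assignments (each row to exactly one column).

Minimum assignment cost: 9

optimal assignment: row0→col0 (cost 1), row1→col2 (cost 7), row2→col1 (cost 1)
total = 1 + 7 + 1 = 9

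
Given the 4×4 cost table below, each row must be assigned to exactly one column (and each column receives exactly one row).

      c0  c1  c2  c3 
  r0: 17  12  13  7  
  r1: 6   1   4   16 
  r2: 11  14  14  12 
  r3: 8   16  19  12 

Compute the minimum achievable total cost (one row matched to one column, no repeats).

Minimum assignment cost: 30

optimal assignment: row0→col3 (cost 7), row1→col1 (cost 1), row2→col2 (cost 14), row3→col0 (cost 8)
total = 7 + 1 + 14 + 8 = 30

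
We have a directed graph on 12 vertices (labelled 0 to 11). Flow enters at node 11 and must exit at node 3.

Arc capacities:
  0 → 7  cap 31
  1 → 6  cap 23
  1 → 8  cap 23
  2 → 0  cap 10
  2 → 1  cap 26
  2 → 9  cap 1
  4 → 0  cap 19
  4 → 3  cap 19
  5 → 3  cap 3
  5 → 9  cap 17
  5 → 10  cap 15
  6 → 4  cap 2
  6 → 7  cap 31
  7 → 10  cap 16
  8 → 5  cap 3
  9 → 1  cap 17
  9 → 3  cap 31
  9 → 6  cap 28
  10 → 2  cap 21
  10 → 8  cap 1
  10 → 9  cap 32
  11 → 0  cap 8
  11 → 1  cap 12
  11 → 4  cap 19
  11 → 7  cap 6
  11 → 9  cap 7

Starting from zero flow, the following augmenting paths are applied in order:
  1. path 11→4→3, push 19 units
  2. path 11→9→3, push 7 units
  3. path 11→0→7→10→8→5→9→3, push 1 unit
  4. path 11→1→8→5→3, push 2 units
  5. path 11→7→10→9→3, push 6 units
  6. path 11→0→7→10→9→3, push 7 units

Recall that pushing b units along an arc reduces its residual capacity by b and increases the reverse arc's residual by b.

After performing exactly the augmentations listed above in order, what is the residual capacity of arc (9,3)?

Residual capacity of (9,3): 10

after path 1 (11→4→3, push 19): res(9,3)=31
after path 2 (11→9→3, push 7): res(9,3)=24
after path 3 (11→0→7→10→8→5→9→3, push 1): res(9,3)=23
after path 4 (11→1→8→5→3, push 2): res(9,3)=23
after path 5 (11→7→10→9→3, push 6): res(9,3)=17
after path 6 (11→0→7→10→9→3, push 7): res(9,3)=10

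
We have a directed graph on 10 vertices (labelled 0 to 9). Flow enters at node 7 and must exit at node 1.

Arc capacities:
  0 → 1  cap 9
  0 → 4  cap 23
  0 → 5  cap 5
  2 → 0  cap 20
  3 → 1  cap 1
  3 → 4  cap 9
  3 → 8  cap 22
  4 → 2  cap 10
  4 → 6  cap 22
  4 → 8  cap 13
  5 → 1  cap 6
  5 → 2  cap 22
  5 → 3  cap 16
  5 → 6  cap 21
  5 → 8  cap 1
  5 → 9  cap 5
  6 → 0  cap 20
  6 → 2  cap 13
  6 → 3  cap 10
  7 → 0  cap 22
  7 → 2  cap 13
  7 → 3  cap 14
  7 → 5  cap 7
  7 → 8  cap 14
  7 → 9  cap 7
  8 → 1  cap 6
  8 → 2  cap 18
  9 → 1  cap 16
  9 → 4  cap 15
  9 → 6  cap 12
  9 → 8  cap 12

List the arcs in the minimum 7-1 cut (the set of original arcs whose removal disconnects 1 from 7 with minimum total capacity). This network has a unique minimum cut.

augment #1: 7→0→1 push 9
augment #2: 7→3→1 push 1
augment #3: 7→5→1 push 6
augment #4: 7→8→1 push 6
augment #5: 7→9→1 push 7
augment #6: 7→5→9→1 push 1
augment #7: 7→0→5→9→1 push 4
max flow = 34; residual-reachable set from 7 gives S-side
cut edges (S→T): {(0,1), (3,1), (5,1), (5,9), (7,9), (8,1)} total cap 34

Min-cut arcs: {(0,1), (3,1), (5,1), (5,9), (7,9), (8,1)} (total capacity 34)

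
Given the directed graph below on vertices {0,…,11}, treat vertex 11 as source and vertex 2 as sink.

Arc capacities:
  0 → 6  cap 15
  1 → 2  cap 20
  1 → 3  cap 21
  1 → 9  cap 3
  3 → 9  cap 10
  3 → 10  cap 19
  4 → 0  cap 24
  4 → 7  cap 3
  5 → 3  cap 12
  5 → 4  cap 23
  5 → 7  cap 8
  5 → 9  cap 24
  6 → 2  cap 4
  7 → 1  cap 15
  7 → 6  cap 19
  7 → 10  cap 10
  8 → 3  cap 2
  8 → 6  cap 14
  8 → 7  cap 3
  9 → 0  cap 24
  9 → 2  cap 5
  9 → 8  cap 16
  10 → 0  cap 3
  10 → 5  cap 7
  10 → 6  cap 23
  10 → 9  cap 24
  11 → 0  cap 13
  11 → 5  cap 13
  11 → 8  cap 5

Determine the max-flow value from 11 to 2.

augment #1: 11→0→6→2 bottleneck 4, total now 4
augment #2: 11→5→9→2 bottleneck 5, total now 9
augment #3: 11→5→7→1→2 bottleneck 8, total now 17
augment #4: 11→8→7→1→2 bottleneck 3, total now 20
augment #5: 11→8→3→9→5→4→7→1→2 bottleneck 2, total now 22

Maximum flow value: 22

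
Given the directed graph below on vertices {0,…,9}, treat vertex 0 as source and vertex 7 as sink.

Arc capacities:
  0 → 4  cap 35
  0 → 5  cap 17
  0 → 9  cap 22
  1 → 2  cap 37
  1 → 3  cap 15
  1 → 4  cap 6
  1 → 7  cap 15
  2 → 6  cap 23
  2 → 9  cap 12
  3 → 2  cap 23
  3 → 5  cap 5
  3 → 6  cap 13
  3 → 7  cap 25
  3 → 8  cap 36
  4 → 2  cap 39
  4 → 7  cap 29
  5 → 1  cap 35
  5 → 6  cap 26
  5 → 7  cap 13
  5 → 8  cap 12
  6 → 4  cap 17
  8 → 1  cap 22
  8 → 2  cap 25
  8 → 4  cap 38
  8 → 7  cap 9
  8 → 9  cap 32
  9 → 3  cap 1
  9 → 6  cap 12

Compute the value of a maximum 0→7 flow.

augment #1: 0→4→7 bottleneck 29, total now 29
augment #2: 0→5→7 bottleneck 13, total now 42
augment #3: 0→5→1→7 bottleneck 4, total now 46
augment #4: 0→9→3→7 bottleneck 1, total now 47

Maximum flow value: 47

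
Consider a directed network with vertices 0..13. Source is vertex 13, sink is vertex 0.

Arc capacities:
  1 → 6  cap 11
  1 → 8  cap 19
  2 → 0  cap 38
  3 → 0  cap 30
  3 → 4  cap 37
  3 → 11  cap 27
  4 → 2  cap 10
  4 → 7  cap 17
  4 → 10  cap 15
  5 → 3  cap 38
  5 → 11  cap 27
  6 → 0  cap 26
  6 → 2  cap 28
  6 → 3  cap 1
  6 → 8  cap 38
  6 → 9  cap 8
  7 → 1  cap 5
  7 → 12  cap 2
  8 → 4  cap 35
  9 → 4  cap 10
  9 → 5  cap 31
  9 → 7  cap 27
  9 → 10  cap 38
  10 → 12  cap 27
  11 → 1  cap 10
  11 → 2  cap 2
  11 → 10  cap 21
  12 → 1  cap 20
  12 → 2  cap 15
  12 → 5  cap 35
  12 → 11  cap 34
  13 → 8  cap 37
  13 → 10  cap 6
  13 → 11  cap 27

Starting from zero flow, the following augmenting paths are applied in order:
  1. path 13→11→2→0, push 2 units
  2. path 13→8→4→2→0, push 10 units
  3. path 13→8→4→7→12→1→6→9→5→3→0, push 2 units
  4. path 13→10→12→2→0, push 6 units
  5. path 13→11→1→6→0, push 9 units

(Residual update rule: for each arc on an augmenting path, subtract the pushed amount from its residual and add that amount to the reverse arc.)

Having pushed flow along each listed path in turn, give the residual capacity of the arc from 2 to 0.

after path 1 (13→11→2→0, push 2): res(2,0)=36
after path 2 (13→8→4→2→0, push 10): res(2,0)=26
after path 3 (13→8→4→7→12→1→6→9→5→3→0, push 2): res(2,0)=26
after path 4 (13→10→12→2→0, push 6): res(2,0)=20
after path 5 (13→11→1→6→0, push 9): res(2,0)=20

Residual capacity of (2,0): 20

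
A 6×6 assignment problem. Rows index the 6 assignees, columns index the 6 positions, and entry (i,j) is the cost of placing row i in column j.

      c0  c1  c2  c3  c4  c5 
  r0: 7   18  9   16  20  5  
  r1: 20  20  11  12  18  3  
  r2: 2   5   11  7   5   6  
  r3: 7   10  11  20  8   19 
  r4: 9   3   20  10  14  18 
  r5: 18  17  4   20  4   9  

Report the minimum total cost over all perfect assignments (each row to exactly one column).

Minimum assignment cost: 32

optimal assignment: row0→col0 (cost 7), row1→col5 (cost 3), row2→col3 (cost 7), row3→col4 (cost 8), row4→col1 (cost 3), row5→col2 (cost 4)
total = 7 + 3 + 7 + 8 + 3 + 4 = 32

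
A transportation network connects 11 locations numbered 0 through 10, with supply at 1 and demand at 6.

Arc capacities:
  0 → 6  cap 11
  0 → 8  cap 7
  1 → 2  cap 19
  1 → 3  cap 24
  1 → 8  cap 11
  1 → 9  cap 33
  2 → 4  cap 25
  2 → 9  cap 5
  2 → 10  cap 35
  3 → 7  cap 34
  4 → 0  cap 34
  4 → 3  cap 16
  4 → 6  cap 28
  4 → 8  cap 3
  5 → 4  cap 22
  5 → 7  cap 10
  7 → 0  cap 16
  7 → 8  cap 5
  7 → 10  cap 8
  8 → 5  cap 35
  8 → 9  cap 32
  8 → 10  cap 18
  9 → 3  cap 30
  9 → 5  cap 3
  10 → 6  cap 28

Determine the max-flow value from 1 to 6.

augment #1: 1→2→4→6 bottleneck 19, total now 19
augment #2: 1→8→10→6 bottleneck 11, total now 30
augment #3: 1→3→7→0→6 bottleneck 11, total now 41
augment #4: 1→3→7→10→6 bottleneck 8, total now 49
augment #5: 1→9→5→4→6 bottleneck 3, total now 52
augment #6: 1→3→7→8→10→6 bottleneck 5, total now 57
augment #7: 1→9→3→7→0→8→10→6 bottleneck 2, total now 59
augment #8: 1→9→3→7→0→8→5→4→6 bottleneck 3, total now 62

Maximum flow value: 62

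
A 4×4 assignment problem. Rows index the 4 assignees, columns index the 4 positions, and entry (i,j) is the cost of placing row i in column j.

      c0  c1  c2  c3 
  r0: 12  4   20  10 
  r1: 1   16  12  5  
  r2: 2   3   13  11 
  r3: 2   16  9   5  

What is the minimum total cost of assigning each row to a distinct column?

optimal assignment: row0→col1 (cost 4), row1→col3 (cost 5), row2→col0 (cost 2), row3→col2 (cost 9)
total = 4 + 5 + 2 + 9 = 20

Minimum assignment cost: 20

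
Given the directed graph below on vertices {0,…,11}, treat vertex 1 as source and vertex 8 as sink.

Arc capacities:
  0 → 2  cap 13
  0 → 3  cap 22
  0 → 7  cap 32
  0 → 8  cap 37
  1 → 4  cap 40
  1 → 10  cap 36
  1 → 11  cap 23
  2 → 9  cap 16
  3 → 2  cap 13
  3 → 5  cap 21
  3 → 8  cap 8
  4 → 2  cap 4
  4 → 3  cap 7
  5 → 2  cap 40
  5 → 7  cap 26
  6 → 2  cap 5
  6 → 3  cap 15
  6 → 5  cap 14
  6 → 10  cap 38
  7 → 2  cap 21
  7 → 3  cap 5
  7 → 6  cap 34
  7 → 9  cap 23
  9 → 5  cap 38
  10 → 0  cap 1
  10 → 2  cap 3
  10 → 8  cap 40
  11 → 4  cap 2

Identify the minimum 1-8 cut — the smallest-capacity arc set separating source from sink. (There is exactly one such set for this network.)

Min-cut arcs: {(1,10), (4,2), (4,3)} (total capacity 47)

augment #1: 1→10→8 push 36
augment #2: 1→4→3→8 push 7
augment #3: 1→4→2→9→5→7→3→8 push 1
augment #4: 1→4→2→9→5→7→6→10→8 push 3
max flow = 47; residual-reachable set from 1 gives S-side
cut edges (S→T): {(1,10), (4,2), (4,3)} total cap 47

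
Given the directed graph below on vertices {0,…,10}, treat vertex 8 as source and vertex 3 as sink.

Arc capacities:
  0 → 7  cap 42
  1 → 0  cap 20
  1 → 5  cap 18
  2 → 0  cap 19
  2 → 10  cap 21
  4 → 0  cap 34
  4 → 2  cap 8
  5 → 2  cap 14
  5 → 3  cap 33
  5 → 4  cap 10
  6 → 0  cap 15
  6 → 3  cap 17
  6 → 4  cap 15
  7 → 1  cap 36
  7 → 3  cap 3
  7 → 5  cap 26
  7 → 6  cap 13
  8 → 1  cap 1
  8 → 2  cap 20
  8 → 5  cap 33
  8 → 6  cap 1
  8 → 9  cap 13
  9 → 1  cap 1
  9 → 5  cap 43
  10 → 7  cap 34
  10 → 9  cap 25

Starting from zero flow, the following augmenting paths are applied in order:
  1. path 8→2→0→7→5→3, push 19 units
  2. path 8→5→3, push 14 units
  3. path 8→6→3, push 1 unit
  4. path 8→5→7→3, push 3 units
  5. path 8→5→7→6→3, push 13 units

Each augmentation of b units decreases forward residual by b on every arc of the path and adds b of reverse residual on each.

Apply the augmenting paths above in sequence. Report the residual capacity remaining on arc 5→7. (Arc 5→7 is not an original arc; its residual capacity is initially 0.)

after path 1 (8→2→0→7→5→3, push 19): res(5,7)=19
after path 2 (8→5→3, push 14): res(5,7)=19
after path 3 (8→6→3, push 1): res(5,7)=19
after path 4 (8→5→7→3, push 3): res(5,7)=16
after path 5 (8→5→7→6→3, push 13): res(5,7)=3

Residual capacity of (5,7): 3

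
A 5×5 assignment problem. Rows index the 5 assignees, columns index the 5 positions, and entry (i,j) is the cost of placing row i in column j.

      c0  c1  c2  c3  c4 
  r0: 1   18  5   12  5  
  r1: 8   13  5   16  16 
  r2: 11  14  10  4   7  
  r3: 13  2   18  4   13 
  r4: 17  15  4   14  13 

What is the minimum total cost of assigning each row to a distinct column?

optimal assignment: row0→col4 (cost 5), row1→col0 (cost 8), row2→col3 (cost 4), row3→col1 (cost 2), row4→col2 (cost 4)
total = 5 + 8 + 4 + 2 + 4 = 23

Minimum assignment cost: 23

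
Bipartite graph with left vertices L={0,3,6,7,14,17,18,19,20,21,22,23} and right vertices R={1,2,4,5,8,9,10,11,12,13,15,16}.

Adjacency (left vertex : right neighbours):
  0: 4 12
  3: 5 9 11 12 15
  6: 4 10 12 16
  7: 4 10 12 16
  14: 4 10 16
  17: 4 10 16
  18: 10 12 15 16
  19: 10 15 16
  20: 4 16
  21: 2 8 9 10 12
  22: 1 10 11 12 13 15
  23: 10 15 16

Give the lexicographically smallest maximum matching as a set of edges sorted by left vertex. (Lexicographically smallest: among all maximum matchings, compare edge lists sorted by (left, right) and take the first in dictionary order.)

|M| = 8 (so the lex-smallest maximum matching has 8 edges)
process left vertices in ascending order; for each, take the smallest-labelled available neighbour that still permits 8 edges overall, or leave it unmatched if none does
lex-smallest matching: {0-4, 3-5, 6-10, 7-12, 14-16, 18-15, 21-2, 22-1}

Lex-smallest maximum matching: {(0,4), (3,5), (6,10), (7,12), (14,16), (18,15), (21,2), (22,1)}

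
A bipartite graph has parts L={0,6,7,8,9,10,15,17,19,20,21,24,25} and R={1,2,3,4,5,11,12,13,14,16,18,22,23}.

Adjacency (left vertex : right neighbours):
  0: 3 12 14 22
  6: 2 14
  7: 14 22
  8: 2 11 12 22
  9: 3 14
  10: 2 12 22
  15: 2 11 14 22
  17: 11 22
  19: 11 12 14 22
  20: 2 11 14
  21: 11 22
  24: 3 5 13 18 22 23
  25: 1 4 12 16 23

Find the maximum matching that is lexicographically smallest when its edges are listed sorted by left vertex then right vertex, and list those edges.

Lex-smallest maximum matching: {(0,3), (6,2), (7,14), (8,11), (10,12), (15,22), (24,5), (25,1)}

|M| = 8 (so the lex-smallest maximum matching has 8 edges)
process left vertices in ascending order; for each, take the smallest-labelled available neighbour that still permits 8 edges overall, or leave it unmatched if none does
lex-smallest matching: {0-3, 6-2, 7-14, 8-11, 10-12, 15-22, 24-5, 25-1}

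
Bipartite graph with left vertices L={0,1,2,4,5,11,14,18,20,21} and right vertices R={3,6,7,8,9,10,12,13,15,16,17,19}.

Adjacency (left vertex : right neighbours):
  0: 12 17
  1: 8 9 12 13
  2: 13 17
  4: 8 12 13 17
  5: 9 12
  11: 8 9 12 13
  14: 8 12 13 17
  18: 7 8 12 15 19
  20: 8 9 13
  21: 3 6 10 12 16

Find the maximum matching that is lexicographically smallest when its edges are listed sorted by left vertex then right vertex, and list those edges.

Lex-smallest maximum matching: {(0,12), (1,8), (2,13), (4,17), (5,9), (18,7), (21,3)}

|M| = 7 (so the lex-smallest maximum matching has 7 edges)
process left vertices in ascending order; for each, take the smallest-labelled available neighbour that still permits 7 edges overall, or leave it unmatched if none does
lex-smallest matching: {0-12, 1-8, 2-13, 4-17, 5-9, 18-7, 21-3}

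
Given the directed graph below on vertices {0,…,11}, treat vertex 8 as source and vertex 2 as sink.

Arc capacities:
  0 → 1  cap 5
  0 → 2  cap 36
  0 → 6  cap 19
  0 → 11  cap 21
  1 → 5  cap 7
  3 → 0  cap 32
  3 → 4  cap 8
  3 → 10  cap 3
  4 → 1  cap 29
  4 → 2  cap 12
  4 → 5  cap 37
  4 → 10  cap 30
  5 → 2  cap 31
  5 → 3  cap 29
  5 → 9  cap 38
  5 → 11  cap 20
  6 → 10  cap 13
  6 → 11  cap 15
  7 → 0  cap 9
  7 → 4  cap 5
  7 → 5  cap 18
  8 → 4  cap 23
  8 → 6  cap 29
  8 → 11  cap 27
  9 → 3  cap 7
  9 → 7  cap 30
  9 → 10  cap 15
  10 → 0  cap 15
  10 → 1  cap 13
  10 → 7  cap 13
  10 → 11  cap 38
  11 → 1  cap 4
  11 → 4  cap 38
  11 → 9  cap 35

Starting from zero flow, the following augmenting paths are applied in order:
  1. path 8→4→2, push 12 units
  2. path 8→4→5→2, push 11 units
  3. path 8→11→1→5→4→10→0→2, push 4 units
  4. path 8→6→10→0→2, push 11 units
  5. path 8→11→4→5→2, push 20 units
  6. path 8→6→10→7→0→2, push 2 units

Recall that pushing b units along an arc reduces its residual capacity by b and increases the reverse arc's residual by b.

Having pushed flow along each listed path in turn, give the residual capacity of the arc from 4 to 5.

after path 1 (8→4→2, push 12): res(4,5)=37
after path 2 (8→4→5→2, push 11): res(4,5)=26
after path 3 (8→11→1→5→4→10→0→2, push 4): res(4,5)=30
after path 4 (8→6→10→0→2, push 11): res(4,5)=30
after path 5 (8→11→4→5→2, push 20): res(4,5)=10
after path 6 (8→6→10→7→0→2, push 2): res(4,5)=10

Residual capacity of (4,5): 10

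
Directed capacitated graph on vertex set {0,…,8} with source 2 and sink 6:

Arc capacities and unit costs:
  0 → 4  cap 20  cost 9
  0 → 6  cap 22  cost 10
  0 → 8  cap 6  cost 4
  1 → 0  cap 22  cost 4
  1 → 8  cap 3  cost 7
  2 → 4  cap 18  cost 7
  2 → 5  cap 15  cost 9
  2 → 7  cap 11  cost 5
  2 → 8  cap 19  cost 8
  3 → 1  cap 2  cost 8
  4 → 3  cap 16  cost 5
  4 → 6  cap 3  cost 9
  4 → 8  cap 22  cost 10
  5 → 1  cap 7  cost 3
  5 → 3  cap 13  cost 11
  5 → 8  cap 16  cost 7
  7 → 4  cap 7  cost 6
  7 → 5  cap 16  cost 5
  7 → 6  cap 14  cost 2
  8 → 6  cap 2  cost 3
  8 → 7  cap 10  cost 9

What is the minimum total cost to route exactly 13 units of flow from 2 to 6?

Minimum cost for 13 units: 99

shortest-cost path #1: 2→7→6 push 11 @ unit cost 7 (adds 77)
shortest-cost path #2: 2→8→6 push 2 @ unit cost 11 (adds 22)
total cost = 99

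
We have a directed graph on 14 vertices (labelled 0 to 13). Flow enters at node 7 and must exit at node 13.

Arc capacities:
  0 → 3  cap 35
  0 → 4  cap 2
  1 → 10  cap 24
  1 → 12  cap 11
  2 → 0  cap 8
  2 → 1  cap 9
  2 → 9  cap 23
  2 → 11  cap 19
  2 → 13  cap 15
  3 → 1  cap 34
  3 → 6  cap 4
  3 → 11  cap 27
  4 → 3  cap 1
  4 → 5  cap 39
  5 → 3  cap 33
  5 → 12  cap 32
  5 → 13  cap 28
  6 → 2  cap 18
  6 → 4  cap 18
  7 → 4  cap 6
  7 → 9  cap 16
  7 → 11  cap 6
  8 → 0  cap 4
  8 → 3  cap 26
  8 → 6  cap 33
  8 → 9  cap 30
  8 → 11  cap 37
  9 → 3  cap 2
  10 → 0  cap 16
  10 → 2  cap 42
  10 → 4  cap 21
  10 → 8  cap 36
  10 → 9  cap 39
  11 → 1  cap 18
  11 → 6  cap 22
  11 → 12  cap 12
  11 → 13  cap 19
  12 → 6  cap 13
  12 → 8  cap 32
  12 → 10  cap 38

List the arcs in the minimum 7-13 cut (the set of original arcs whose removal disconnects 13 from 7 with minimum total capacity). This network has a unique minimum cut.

Min-cut arcs: {(7,4), (7,11), (9,3)} (total capacity 14)

augment #1: 7→11→13 push 6
augment #2: 7→4→5→13 push 6
augment #3: 7→9→3→11→13 push 2
max flow = 14; residual-reachable set from 7 gives S-side
cut edges (S→T): {(7,4), (7,11), (9,3)} total cap 14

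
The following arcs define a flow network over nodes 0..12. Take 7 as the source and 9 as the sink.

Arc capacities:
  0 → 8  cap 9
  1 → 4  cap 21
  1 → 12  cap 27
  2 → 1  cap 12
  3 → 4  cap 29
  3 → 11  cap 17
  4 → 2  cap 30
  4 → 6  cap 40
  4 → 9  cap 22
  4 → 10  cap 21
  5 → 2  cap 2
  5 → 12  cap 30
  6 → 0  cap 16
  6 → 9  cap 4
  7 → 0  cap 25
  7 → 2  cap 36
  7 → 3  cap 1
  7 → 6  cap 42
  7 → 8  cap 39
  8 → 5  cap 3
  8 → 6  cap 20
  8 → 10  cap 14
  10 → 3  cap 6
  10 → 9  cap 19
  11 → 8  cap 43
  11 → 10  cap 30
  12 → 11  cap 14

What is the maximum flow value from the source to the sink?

augment #1: 7→6→9 bottleneck 4, total now 4
augment #2: 7→3→4→9 bottleneck 1, total now 5
augment #3: 7→8→10→9 bottleneck 14, total now 19
augment #4: 7→2→1→4→9 bottleneck 12, total now 31
augment #5: 7→8→5→12→11→10→9 bottleneck 3, total now 34

Maximum flow value: 34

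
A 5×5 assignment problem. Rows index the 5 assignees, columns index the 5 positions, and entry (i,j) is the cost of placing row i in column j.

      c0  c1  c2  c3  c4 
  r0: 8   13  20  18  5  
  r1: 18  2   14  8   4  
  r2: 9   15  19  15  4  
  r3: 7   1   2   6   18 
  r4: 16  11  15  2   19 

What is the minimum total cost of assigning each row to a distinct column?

optimal assignment: row0→col0 (cost 8), row1→col1 (cost 2), row2→col4 (cost 4), row3→col2 (cost 2), row4→col3 (cost 2)
total = 8 + 2 + 4 + 2 + 2 = 18

Minimum assignment cost: 18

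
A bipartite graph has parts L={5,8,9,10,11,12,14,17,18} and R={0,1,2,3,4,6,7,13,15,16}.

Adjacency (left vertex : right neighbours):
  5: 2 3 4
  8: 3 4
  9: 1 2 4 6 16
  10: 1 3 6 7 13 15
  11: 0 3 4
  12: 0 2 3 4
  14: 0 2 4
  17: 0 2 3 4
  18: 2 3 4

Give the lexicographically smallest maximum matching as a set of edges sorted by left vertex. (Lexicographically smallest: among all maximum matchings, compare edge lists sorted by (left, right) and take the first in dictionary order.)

|M| = 6 (so the lex-smallest maximum matching has 6 edges)
process left vertices in ascending order; for each, take the smallest-labelled available neighbour that still permits 6 edges overall, or leave it unmatched if none does
lex-smallest matching: {5-2, 8-3, 9-1, 10-6, 11-0, 12-4}

Lex-smallest maximum matching: {(5,2), (8,3), (9,1), (10,6), (11,0), (12,4)}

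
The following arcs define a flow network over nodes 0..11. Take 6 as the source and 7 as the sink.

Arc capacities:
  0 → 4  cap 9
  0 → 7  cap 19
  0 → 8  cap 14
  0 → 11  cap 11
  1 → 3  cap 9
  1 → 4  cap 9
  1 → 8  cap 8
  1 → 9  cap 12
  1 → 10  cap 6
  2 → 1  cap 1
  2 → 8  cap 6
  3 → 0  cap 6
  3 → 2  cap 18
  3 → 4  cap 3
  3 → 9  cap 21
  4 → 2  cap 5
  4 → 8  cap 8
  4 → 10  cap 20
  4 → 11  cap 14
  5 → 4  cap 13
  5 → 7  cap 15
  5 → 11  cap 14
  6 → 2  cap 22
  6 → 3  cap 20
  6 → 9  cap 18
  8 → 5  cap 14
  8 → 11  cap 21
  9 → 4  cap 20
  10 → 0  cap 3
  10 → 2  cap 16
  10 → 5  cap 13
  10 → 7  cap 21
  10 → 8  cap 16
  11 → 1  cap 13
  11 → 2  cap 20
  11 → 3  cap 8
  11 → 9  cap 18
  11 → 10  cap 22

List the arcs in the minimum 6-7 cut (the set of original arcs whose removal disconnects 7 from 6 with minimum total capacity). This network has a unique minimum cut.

Min-cut arcs: {(2,1), (2,8), (3,0), (3,4), (9,4)} (total capacity 36)

augment #1: 6→3→0→7 push 6
augment #2: 6→2→1→10→7 push 1
augment #3: 6→2→8→5→7 push 6
augment #4: 6→3→4→10→7 push 3
augment #5: 6→9→4→10→7 push 17
augment #6: 6→9→4→8→5→7 push 1
augment #7: 6→3→9→4→8→5→7 push 2
max flow = 36; residual-reachable set from 6 gives S-side
cut edges (S→T): {(2,1), (2,8), (3,0), (3,4), (9,4)} total cap 36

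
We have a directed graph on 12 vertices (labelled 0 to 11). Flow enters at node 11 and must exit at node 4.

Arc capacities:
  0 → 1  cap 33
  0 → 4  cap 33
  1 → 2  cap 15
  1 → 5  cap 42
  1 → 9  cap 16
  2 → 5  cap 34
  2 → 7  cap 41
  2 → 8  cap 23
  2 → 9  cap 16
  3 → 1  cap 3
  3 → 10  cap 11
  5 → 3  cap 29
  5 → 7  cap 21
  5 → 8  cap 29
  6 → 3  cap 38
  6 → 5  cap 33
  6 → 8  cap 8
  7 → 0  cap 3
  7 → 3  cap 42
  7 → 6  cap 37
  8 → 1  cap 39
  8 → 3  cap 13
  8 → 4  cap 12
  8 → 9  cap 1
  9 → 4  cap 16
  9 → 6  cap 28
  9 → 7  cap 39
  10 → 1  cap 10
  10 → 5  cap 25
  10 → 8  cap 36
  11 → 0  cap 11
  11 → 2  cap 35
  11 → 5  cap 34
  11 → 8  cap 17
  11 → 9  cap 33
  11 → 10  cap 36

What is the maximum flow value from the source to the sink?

augment #1: 11→0→4 bottleneck 11, total now 11
augment #2: 11→8→4 bottleneck 12, total now 23
augment #3: 11→9→4 bottleneck 16, total now 39
augment #4: 11→2→7→0→4 bottleneck 3, total now 42

Maximum flow value: 42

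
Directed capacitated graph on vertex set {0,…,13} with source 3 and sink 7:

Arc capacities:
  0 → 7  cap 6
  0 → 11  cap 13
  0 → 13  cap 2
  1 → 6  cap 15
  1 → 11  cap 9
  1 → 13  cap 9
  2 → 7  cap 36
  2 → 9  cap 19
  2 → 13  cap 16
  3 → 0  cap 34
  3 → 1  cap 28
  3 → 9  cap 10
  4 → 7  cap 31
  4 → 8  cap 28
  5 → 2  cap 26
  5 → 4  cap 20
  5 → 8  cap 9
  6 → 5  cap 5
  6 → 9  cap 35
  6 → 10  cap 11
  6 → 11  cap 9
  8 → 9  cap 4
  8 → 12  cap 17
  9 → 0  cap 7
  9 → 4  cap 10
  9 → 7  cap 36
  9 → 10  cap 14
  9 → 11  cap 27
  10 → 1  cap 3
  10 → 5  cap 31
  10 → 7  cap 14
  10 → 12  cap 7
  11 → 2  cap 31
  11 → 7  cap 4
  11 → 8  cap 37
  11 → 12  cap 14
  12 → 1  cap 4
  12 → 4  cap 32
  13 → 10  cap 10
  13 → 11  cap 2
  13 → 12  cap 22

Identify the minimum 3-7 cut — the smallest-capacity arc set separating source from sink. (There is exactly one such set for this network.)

augment #1: 3→0→7 push 6
augment #2: 3→9→7 push 10
augment #3: 3→0→11→7 push 4
augment #4: 3→0→11→2→7 push 9
augment #5: 3→0→13→10→7 push 2
augment #6: 3→1→6→9→7 push 15
augment #7: 3→1→11→2→7 push 9
augment #8: 3→1→13→10→7 push 4
max flow = 59; residual-reachable set from 3 gives S-side
cut edges (S→T): {(0,7), (0,11), (0,13), (3,1), (3,9)} total cap 59

Min-cut arcs: {(0,7), (0,11), (0,13), (3,1), (3,9)} (total capacity 59)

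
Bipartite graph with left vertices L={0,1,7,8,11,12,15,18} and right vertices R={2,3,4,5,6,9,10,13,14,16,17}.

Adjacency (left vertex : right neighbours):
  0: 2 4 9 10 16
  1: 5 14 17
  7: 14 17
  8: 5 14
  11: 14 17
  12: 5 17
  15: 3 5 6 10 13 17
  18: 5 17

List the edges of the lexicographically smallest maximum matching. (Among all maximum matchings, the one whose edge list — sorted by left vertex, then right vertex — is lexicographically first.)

|M| = 5 (so the lex-smallest maximum matching has 5 edges)
process left vertices in ascending order; for each, take the smallest-labelled available neighbour that still permits 5 edges overall, or leave it unmatched if none does
lex-smallest matching: {0-2, 1-5, 7-14, 11-17, 15-3}

Lex-smallest maximum matching: {(0,2), (1,5), (7,14), (11,17), (15,3)}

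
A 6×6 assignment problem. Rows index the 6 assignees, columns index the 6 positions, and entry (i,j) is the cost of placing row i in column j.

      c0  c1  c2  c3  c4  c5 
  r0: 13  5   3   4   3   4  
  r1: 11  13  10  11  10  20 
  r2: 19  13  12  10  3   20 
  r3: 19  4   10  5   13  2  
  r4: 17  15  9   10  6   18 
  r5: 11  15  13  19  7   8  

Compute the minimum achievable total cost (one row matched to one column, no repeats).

one of 2 optimal assignments: row0→col2 (cost 3), row1→col0 (cost 11), row2→col4 (cost 3), row3→col1 (cost 4), row4→col3 (cost 10), row5→col5 (cost 8)
total = 3 + 11 + 3 + 4 + 10 + 8 = 39

Minimum assignment cost: 39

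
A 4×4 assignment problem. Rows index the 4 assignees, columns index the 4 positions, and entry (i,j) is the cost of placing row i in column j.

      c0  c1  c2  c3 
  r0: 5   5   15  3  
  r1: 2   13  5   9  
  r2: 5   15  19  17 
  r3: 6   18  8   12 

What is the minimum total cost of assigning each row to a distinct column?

Minimum assignment cost: 27

one of 2 optimal assignments: row0→col1 (cost 5), row1→col2 (cost 5), row2→col0 (cost 5), row3→col3 (cost 12)
total = 5 + 5 + 5 + 12 = 27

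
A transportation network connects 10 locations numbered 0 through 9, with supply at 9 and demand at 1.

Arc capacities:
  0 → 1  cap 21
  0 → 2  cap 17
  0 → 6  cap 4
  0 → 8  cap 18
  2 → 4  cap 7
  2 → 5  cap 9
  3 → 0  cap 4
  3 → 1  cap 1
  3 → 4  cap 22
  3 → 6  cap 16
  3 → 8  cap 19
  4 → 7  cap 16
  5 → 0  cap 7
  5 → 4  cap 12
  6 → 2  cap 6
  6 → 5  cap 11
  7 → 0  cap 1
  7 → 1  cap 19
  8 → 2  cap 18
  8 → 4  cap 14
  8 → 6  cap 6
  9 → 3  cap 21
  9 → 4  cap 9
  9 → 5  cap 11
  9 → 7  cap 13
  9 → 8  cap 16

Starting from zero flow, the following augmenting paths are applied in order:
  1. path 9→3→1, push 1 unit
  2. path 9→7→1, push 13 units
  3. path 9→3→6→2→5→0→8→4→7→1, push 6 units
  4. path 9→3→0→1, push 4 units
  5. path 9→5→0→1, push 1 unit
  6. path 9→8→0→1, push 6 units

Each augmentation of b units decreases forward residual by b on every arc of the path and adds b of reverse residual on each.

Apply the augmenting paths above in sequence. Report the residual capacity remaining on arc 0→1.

after path 1 (9→3→1, push 1): res(0,1)=21
after path 2 (9→7→1, push 13): res(0,1)=21
after path 3 (9→3→6→2→5→0→8→4→7→1, push 6): res(0,1)=21
after path 4 (9→3→0→1, push 4): res(0,1)=17
after path 5 (9→5→0→1, push 1): res(0,1)=16
after path 6 (9→8→0→1, push 6): res(0,1)=10

Residual capacity of (0,1): 10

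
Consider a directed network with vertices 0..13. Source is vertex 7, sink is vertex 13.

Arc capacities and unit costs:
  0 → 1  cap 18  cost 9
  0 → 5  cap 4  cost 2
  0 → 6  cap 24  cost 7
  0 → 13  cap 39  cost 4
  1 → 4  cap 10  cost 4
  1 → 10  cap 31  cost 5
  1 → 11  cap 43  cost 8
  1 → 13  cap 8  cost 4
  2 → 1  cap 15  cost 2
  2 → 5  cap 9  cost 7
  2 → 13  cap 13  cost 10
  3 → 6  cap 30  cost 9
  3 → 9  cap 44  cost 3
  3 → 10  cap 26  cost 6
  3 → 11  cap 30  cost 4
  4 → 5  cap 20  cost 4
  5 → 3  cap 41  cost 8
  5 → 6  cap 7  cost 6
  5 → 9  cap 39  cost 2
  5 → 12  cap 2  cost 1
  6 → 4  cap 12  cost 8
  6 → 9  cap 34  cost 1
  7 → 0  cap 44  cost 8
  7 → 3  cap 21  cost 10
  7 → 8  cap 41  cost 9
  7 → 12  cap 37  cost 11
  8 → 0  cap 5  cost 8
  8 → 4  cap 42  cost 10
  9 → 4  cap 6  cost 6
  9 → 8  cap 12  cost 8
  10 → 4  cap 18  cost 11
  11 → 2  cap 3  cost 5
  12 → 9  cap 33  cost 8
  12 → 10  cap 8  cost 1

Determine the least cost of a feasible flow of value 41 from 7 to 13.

shortest-cost path #1: 7→0→13 push 39 @ unit cost 12 (adds 468)
shortest-cost path #2: 7→0→1→13 push 2 @ unit cost 21 (adds 42)
total cost = 510

Minimum cost for 41 units: 510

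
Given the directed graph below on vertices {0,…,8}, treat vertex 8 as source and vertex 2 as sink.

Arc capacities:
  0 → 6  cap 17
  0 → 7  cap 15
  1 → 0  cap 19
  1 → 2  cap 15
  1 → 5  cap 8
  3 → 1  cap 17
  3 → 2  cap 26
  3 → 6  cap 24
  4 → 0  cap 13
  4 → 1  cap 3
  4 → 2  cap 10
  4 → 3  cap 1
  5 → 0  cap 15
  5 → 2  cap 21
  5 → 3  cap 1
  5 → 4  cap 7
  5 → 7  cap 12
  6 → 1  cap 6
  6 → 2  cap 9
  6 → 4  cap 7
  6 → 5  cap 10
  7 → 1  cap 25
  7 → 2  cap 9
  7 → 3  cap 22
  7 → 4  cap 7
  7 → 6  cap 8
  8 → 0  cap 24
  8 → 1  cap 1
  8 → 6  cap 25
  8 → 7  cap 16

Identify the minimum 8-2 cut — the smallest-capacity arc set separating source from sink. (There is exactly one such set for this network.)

augment #1: 8→1→2 push 1
augment #2: 8→6→2 push 9
augment #3: 8→7→2 push 9
augment #4: 8→6→1→2 push 6
augment #5: 8→6→4→2 push 7
augment #6: 8→6→5→2 push 3
augment #7: 8→7→1→2 push 7
augment #8: 8→0→6→5→2 push 7
augment #9: 8→0→7→1→2 push 1
augment #10: 8→0→7→3→2 push 14
max flow = 64; residual-reachable set from 8 gives S-side
cut edges (S→T): {(0,7), (6,1), (6,2), (6,4), (6,5), (8,1), (8,7)} total cap 64

Min-cut arcs: {(0,7), (6,1), (6,2), (6,4), (6,5), (8,1), (8,7)} (total capacity 64)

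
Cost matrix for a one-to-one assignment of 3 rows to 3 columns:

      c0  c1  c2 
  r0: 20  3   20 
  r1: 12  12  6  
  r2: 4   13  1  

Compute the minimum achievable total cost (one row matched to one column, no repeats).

optimal assignment: row0→col1 (cost 3), row1→col2 (cost 6), row2→col0 (cost 4)
total = 3 + 6 + 4 = 13

Minimum assignment cost: 13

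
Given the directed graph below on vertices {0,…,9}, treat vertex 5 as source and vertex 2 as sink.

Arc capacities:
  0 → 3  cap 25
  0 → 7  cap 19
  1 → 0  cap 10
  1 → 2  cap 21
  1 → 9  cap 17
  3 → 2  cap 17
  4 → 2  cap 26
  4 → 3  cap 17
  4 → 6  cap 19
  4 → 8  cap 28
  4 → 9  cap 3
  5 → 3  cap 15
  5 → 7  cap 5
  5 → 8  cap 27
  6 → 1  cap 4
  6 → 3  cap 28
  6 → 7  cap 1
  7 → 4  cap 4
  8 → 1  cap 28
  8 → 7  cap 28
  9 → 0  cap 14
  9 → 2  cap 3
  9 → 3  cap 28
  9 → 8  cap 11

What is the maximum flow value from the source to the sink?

augment #1: 5→3→2 bottleneck 15, total now 15
augment #2: 5→7→4→2 bottleneck 4, total now 19
augment #3: 5→8→1→2 bottleneck 21, total now 40
augment #4: 5→8→1→9→2 bottleneck 3, total now 43
augment #5: 5→8→1→0→3→2 bottleneck 2, total now 45

Maximum flow value: 45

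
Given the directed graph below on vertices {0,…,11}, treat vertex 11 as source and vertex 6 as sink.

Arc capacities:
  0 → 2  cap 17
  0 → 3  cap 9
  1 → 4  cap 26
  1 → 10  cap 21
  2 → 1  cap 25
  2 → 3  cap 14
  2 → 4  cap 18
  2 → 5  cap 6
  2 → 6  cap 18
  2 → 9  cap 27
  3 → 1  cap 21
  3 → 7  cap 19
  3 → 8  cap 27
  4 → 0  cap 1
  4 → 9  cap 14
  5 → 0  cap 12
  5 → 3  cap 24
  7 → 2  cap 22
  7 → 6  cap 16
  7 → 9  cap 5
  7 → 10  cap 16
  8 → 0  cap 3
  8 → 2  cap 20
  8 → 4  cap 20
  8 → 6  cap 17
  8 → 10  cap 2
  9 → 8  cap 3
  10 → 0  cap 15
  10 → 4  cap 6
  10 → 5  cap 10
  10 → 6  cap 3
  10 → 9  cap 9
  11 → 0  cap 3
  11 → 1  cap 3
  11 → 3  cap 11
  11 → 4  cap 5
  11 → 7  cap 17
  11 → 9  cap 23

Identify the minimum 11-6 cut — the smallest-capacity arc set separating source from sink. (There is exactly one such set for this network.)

Min-cut arcs: {(4,0), (9,8), (11,0), (11,1), (11,3), (11,7)} (total capacity 38)

augment #1: 11→7→6 push 16
augment #2: 11→0→2→6 push 3
augment #3: 11→1→10→6 push 3
augment #4: 11→3→8→6 push 11
augment #5: 11→7→2→6 push 1
augment #6: 11→9→8→6 push 3
augment #7: 11→4→0→2→6 push 1
max flow = 38; residual-reachable set from 11 gives S-side
cut edges (S→T): {(4,0), (9,8), (11,0), (11,1), (11,3), (11,7)} total cap 38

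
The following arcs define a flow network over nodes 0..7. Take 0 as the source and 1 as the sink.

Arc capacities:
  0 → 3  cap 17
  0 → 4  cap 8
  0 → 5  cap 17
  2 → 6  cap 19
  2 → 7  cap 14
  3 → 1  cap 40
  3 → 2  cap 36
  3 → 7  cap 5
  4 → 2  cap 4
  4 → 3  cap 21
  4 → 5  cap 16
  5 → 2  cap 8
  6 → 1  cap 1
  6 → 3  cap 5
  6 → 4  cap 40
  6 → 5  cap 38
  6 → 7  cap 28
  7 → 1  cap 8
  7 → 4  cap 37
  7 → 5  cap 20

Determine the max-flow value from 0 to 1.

Maximum flow value: 33

augment #1: 0→3→1 bottleneck 17, total now 17
augment #2: 0→4→3→1 bottleneck 8, total now 25
augment #3: 0→5→2→6→1 bottleneck 1, total now 26
augment #4: 0→5→2→7→1 bottleneck 7, total now 33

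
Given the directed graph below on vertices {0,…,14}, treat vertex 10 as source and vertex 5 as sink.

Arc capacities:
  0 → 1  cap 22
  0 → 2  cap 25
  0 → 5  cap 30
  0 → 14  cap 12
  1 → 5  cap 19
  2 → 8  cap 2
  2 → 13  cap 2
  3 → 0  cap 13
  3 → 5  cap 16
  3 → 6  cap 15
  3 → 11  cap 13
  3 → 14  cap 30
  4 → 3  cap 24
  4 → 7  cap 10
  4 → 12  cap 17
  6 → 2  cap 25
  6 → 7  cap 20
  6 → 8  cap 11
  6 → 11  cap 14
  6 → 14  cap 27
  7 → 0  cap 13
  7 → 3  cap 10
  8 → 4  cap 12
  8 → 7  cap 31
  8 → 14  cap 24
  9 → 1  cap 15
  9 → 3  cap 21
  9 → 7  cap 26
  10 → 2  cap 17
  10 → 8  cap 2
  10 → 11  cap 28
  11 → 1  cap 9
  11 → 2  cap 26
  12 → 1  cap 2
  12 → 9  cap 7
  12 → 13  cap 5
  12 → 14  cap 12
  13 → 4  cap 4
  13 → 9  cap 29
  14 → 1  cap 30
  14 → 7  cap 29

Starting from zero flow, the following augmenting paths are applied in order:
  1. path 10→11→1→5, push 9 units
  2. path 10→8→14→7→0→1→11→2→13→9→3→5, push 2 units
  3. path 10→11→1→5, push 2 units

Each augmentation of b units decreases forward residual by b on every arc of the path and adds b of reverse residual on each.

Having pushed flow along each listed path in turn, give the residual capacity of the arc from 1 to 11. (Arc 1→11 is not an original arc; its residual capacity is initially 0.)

Residual capacity of (1,11): 9

after path 1 (10→11→1→5, push 9): res(1,11)=9
after path 2 (10→8→14→7→0→1→11→2→13→9→3→5, push 2): res(1,11)=7
after path 3 (10→11→1→5, push 2): res(1,11)=9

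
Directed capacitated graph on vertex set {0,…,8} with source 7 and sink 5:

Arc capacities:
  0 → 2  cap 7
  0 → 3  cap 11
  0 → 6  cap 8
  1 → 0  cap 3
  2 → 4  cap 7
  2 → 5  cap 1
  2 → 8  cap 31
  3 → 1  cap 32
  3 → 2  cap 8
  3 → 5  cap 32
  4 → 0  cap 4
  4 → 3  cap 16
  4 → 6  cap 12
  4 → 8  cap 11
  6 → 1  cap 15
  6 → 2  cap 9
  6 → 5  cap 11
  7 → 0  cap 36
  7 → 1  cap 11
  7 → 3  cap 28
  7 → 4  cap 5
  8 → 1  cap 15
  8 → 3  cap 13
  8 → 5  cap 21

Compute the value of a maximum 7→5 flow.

augment #1: 7→3→5 bottleneck 28, total now 28
augment #2: 7→0→2→5 bottleneck 1, total now 29
augment #3: 7→0→3→5 bottleneck 4, total now 33
augment #4: 7→0→6→5 bottleneck 8, total now 41
augment #5: 7→4→6→5 bottleneck 3, total now 44
augment #6: 7→4→8→5 bottleneck 2, total now 46
augment #7: 7→0→2→8→5 bottleneck 6, total now 52
augment #8: 7→0→3→2→8→5 bottleneck 7, total now 59

Maximum flow value: 59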